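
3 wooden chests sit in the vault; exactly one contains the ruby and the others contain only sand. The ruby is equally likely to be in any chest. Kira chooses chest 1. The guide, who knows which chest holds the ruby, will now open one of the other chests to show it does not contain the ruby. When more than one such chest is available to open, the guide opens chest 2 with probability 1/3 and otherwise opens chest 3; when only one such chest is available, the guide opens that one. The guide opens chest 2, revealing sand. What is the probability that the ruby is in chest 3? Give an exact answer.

3/4

Apply Bayes' rule, conditioning on where the ruby actually is.
If it is in chest 1 (prior 1/3): chest 2 is available, opened with probability 1/3; weight (1/3)·(1/3) = 1/9.
If it is in chest 2 (prior 1/3): the guide opened chest 2, so this case is ruled out; weight (1/3)·0 = 0.
If it is in chest 3 (prior 1/3): only chest 2 is available, probability 1; weight (1/3)·1 = 1/3.
The weights sum to 4/9.
So P(the ruby in chest 3 | the guide opened chest 2) = (1/3) / (4/9) = 3/4.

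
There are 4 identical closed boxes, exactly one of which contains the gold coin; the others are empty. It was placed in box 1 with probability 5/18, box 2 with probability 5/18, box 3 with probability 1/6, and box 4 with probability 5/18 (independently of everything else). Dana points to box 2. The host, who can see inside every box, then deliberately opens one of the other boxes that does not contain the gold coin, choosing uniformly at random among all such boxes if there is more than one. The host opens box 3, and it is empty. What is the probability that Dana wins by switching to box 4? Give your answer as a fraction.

Consider each possible location of the gold coin in turn.
If it is in either of boxes 1 and 4 (prior 5/18 each): the host has 2 equally likely choices, so probability 1/2; weight (5/18)·(1/2) = 5/36 each.
If it is in box 2 (prior 5/18): the host has 3 equally likely choices, so probability 1/3; weight (5/18)·(1/3) = 5/54.
If it is in box 3 (prior 1/6): the host opened box 3, so this case is ruled out; weight (1/6)·0 = 0.
The weights sum to 10/27.
So P(the gold coin in box 4 | the host opened box 3) = (5/36) / (10/27) = 3/8.

3/8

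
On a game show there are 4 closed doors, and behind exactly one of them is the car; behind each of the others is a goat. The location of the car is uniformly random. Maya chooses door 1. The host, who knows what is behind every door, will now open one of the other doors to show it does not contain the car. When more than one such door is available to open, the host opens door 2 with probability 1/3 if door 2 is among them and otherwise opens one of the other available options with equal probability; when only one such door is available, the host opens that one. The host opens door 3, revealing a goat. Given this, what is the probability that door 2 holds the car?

Condition on the true location of the car.
If it is behind door 1 (prior 1/4): door 2 is available but not opened; door 3 gets probability (1 − 1/3)/2 = 1/3; weight (1/4)·(1/3) = 1/12.
If it is behind door 2 (prior 1/4): door 2 holds the prize so is unavailable; the host chooses uniformly among the 2 others, probability 1/2; weight (1/4)·(1/2) = 1/8.
If it is behind door 3 (prior 1/4): the host opened door 3, so this case is ruled out; weight (1/4)·0 = 0.
If it is behind door 4 (prior 1/4): door 2 is available but not opened, probability 2/3; weight (1/4)·(2/3) = 1/6.
The weights sum to 3/8.
So P(the car behind door 2 | the host opened door 3) = (1/8) / (3/8) = 1/3.

1/3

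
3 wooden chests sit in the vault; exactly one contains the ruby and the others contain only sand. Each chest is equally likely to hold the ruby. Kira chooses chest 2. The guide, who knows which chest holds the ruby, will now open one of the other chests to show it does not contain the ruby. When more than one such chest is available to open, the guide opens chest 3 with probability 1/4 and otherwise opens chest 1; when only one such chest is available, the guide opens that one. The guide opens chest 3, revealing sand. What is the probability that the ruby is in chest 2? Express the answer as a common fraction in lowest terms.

Apply Bayes' rule, conditioning on where the ruby actually is.
If it is in chest 1 (prior 1/3): only chest 3 is available, probability 1; weight (1/3)·1 = 1/3.
If it is in chest 2 (prior 1/3): chest 3 is available, opened with probability 1/4; weight (1/3)·(1/4) = 1/12.
If it is in chest 3 (prior 1/3): the guide opened chest 3, so this case is ruled out; weight (1/3)·0 = 0.
The weights sum to 5/12.
So P(the ruby in chest 2 | the guide opened chest 3) = (1/12) / (5/12) = 1/5.

1/5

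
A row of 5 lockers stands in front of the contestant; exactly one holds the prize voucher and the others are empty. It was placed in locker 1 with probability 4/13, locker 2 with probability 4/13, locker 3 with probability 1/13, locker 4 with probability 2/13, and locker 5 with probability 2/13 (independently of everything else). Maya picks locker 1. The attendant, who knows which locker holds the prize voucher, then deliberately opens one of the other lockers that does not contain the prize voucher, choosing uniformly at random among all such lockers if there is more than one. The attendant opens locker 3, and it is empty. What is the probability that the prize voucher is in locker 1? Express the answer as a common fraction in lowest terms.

3/11

Consider each possible location of the prize voucher in turn.
If it is in locker 1 (prior 4/13): the attendant has 4 equally likely choices, so probability 1/4; weight (4/13)·(1/4) = 1/13.
If it is in locker 2 (prior 4/13): the attendant has 3 equally likely choices, so probability 1/3; weight (4/13)·(1/3) = 4/39.
If it is in locker 3 (prior 1/13): the attendant opened locker 3, so this case is ruled out; weight (1/13)·0 = 0.
If it is in either of lockers 4 and 5 (prior 2/13 each): the attendant has 3 equally likely choices, so probability 1/3; weight (2/13)·(1/3) = 2/39 each.
The weights sum to 11/39.
So P(the prize voucher in locker 1 | the attendant opened locker 3) = (1/13) / (11/39) = 3/11.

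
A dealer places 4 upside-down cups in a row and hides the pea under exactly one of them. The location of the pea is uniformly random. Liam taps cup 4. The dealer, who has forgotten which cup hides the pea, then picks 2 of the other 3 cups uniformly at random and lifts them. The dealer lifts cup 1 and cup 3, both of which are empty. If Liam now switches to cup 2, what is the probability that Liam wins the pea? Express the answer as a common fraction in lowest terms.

Condition on the true location of the pea.
If it is under either of cups 1 and 3 (prior 1/4 each): that cup was opened and seen not to hold the prize — ruled out; weight (1/4)·0 = 0 each.
If it is under either of cups 2 and 4 (prior 1/4 each): the dealer picks exactly this set with probability 1/3 regardless, and none is the prize; weight (1/4)·(1/3) = 1/12 each.
The weights sum to 1/6.
So P(the pea under cup 2 | the dealer opened cup 1 and cup 3) = (1/12) / (1/6) = 1/2.

1/2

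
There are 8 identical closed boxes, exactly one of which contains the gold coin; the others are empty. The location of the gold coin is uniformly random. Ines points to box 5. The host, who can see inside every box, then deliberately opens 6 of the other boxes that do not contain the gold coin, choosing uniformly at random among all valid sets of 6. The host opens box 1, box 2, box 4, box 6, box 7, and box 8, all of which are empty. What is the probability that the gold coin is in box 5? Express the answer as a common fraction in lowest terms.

1/8

Consider each possible location of the gold coin in turn.
If it is in any of boxes 1, 2, 4, 6, 7, and 8 (prior 1/8 each): that box was opened and seen not to hold the prize — ruled out; weight (1/8)·0 = 0 each.
If it is in box 3 (prior 1/8): the host has no choice, probability 1; weight (1/8)·1 = 1/8.
If it is in box 5 (prior 1/8): the host has 7 equally likely choices, so probability 1/7; weight (1/8)·(1/7) = 1/56.
The weights sum to 1/7.
So P(the gold coin in box 5 | the host opened box 1, box 2, box 4, box 6, box 7, and box 8) = (1/56) / (1/7) = 1/8.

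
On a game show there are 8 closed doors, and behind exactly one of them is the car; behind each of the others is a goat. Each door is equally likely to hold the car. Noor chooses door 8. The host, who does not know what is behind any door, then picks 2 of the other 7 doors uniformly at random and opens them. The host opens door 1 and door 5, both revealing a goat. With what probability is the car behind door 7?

Condition on the true location of the car.
If it is behind either of doors 1 and 5 (prior 1/8 each): that door was opened and seen not to hold the prize — ruled out; weight (1/8)·0 = 0 each.
If it is behind any of doors 2, 3, 4, 6, 7, and 8 (prior 1/8 each): the host picks exactly this set with probability 1/21 regardless, and none is the prize; weight (1/8)·(1/21) = 1/168 each.
The weights sum to 1/28.
So P(the car behind door 7 | the host opened door 1 and door 5) = (1/168) / (1/28) = 1/6.

1/6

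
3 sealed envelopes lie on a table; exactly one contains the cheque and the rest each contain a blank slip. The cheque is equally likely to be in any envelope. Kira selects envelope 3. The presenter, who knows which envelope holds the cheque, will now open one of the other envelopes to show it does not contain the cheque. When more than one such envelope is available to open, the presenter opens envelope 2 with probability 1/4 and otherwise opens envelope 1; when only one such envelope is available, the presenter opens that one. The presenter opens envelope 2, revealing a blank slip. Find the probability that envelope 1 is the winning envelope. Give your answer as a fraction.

4/5

Apply Bayes' rule, conditioning on where the cheque actually is.
If it is in envelope 1 (prior 1/3): only envelope 2 is available, probability 1; weight (1/3)·1 = 1/3.
If it is in envelope 2 (prior 1/3): the presenter opened envelope 2, so this case is ruled out; weight (1/3)·0 = 0.
If it is in envelope 3 (prior 1/3): envelope 2 is available, opened with probability 1/4; weight (1/3)·(1/4) = 1/12.
The weights sum to 5/12.
So P(the cheque in envelope 1 | the presenter opened envelope 2) = (1/3) / (5/12) = 4/5.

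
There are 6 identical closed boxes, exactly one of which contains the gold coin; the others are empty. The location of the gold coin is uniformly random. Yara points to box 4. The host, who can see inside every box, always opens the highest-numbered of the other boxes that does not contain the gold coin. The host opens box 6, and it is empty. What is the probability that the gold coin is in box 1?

1/5

Apply Bayes' rule, conditioning on where the gold coin actually is.
If it is in any of boxes 1, 2, 3, 4, and 5 (prior 1/6 each): box 6 is the highest-numbered option available, probability 1; weight (1/6)·1 = 1/6 each.
If it is in box 6 (prior 1/6): the host opened box 6, so this case is ruled out; weight (1/6)·0 = 0.
The weights sum to 5/6.
So P(the gold coin in box 1 | the host opened box 6) = (1/6) / (5/6) = 1/5.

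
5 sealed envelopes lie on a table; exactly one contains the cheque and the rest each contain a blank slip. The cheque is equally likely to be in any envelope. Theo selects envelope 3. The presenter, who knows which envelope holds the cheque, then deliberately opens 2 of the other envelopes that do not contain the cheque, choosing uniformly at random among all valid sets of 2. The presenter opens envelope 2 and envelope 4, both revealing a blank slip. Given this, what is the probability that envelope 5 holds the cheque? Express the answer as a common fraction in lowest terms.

2/5

Apply Bayes' rule, conditioning on where the cheque actually is.
If it is in either of envelopes 1 and 5 (prior 1/5 each): the presenter has 3 equally likely choices, so probability 1/3; weight (1/5)·(1/3) = 1/15 each.
If it is in either of envelopes 2 and 4 (prior 1/5 each): that envelope was opened and seen not to hold the prize — ruled out; weight (1/5)·0 = 0 each.
If it is in envelope 3 (prior 1/5): the presenter has 6 equally likely choices, so probability 1/6; weight (1/5)·(1/6) = 1/30.
The weights sum to 1/6.
So P(the cheque in envelope 5 | the presenter opened envelope 2 and envelope 4) = (1/15) / (1/6) = 2/5.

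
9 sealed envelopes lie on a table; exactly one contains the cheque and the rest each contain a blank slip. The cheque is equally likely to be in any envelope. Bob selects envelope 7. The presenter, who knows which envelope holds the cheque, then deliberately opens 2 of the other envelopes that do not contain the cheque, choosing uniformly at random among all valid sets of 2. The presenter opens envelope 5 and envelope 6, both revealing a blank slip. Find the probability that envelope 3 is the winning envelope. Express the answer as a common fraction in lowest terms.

Consider each possible location of the cheque in turn.
If it is in any of envelopes 1, 2, 3, 4, 8, and 9 (prior 1/9 each): the presenter has 21 equally likely choices, so probability 1/21; weight (1/9)·(1/21) = 1/189 each.
If it is in either of envelopes 5 and 6 (prior 1/9 each): that envelope was opened and seen not to hold the prize — ruled out; weight (1/9)·0 = 0 each.
If it is in envelope 7 (prior 1/9): the presenter has 28 equally likely choices, so probability 1/28; weight (1/9)·(1/28) = 1/252.
The weights sum to 1/28.
So P(the cheque in envelope 3 | the presenter opened envelope 5 and envelope 6) = (1/189) / (1/28) = 4/27.

4/27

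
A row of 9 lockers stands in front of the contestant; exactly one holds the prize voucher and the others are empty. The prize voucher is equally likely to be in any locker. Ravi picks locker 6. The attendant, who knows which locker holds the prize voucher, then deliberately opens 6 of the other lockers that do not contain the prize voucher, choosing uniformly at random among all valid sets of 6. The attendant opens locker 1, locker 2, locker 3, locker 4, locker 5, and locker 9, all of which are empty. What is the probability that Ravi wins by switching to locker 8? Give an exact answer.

Consider each possible location of the prize voucher in turn.
If it is in any of lockers 1, 2, 3, 4, 5, and 9 (prior 1/9 each): that locker was opened and seen not to hold the prize — ruled out; weight (1/9)·0 = 0 each.
If it is in locker 6 (prior 1/9): the attendant has 28 equally likely choices, so probability 1/28; weight (1/9)·(1/28) = 1/252.
If it is in either of lockers 7 and 8 (prior 1/9 each): the attendant has 7 equally likely choices, so probability 1/7; weight (1/9)·(1/7) = 1/63 each.
The weights sum to 1/28.
So P(the prize voucher in locker 8 | the attendant opened locker 1, locker 2, locker 3, locker 4, locker 5, and locker 9) = (1/63) / (1/28) = 4/9.

4/9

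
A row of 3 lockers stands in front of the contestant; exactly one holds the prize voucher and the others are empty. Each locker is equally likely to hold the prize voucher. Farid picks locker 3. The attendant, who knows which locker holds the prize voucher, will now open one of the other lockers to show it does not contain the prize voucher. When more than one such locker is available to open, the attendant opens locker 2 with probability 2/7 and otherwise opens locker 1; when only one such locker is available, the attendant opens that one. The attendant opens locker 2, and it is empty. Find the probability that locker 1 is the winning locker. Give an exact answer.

Apply Bayes' rule, conditioning on where the prize voucher actually is.
If it is in locker 1 (prior 1/3): only locker 2 is available, probability 1; weight (1/3)·1 = 1/3.
If it is in locker 2 (prior 1/3): the attendant opened locker 2, so this case is ruled out; weight (1/3)·0 = 0.
If it is in locker 3 (prior 1/3): locker 2 is available, opened with probability 2/7; weight (1/3)·(2/7) = 2/21.
The weights sum to 3/7.
So P(the prize voucher in locker 1 | the attendant opened locker 2) = (1/3) / (3/7) = 7/9.

7/9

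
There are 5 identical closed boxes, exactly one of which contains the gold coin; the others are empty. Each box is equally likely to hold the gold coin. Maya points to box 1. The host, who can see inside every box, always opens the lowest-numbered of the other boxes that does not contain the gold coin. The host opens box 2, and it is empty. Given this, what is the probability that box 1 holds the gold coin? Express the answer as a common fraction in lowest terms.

1/4

Consider each possible location of the gold coin in turn.
If it is in any of boxes 1, 3, 4, and 5 (prior 1/5 each): box 2 is the lowest-numbered option available, probability 1; weight (1/5)·1 = 1/5 each.
If it is in box 2 (prior 1/5): the host opened box 2, so this case is ruled out; weight (1/5)·0 = 0.
The weights sum to 4/5.
So P(the gold coin in box 1 | the host opened box 2) = (1/5) / (4/5) = 1/4.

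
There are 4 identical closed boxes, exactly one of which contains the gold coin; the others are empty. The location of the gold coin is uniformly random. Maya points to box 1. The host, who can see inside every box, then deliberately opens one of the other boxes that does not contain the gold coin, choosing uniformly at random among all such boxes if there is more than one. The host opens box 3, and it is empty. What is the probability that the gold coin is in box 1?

1/4

Apply Bayes' rule, conditioning on where the gold coin actually is.
If it is in box 1 (prior 1/4): the host has 3 equally likely choices, so probability 1/3; weight (1/4)·(1/3) = 1/12.
If it is in either of boxes 2 and 4 (prior 1/4 each): the host has 2 equally likely choices, so probability 1/2; weight (1/4)·(1/2) = 1/8 each.
If it is in box 3 (prior 1/4): the host opened box 3, so this case is ruled out; weight (1/4)·0 = 0.
The weights sum to 1/3.
So P(the gold coin in box 1 | the host opened box 3) = (1/12) / (1/3) = 1/4.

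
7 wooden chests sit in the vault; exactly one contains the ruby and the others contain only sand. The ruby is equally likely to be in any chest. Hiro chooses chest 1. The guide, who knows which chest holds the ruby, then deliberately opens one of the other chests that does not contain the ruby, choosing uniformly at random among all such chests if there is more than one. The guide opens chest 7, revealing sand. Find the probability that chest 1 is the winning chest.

1/7

Condition on the true location of the ruby.
If it is in chest 1 (prior 1/7): the guide has 6 equally likely choices, so probability 1/6; weight (1/7)·(1/6) = 1/42.
If it is in any of chests 2, 3, 4, 5, and 6 (prior 1/7 each): the guide has 5 equally likely choices, so probability 1/5; weight (1/7)·(1/5) = 1/35 each.
If it is in chest 7 (prior 1/7): the guide opened chest 7, so this case is ruled out; weight (1/7)·0 = 0.
The weights sum to 1/6.
So P(the ruby in chest 1 | the guide opened chest 7) = (1/42) / (1/6) = 1/7.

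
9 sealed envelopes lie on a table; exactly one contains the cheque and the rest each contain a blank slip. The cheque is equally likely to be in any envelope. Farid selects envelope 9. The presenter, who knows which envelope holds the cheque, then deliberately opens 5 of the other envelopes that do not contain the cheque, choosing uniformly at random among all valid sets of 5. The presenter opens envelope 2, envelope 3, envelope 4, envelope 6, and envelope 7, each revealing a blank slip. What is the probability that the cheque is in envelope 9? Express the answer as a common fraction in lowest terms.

Apply Bayes' rule, conditioning on where the cheque actually is.
If it is in any of envelopes 1, 5, and 8 (prior 1/9 each): the presenter has 21 equally likely choices, so probability 1/21; weight (1/9)·(1/21) = 1/189 each.
If it is in any of envelopes 2, 3, 4, 6, and 7 (prior 1/9 each): that envelope was opened and seen not to hold the prize — ruled out; weight (1/9)·0 = 0 each.
If it is in envelope 9 (prior 1/9): the presenter has 56 equally likely choices, so probability 1/56; weight (1/9)·(1/56) = 1/504.
The weights sum to 1/56.
So P(the cheque in envelope 9 | the presenter opened envelope 2, envelope 3, envelope 4, envelope 6, and envelope 7) = (1/504) / (1/56) = 1/9.

1/9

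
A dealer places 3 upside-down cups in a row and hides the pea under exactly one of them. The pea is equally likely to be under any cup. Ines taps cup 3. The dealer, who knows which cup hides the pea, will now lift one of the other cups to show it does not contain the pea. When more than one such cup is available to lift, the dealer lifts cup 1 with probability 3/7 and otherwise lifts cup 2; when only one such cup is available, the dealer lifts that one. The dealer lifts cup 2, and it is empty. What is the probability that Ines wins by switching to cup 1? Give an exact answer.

7/11

Consider each possible location of the pea in turn.
If it is under cup 1 (prior 1/3): only cup 2 is available, probability 1; weight (1/3)·1 = 1/3.
If it is under cup 2 (prior 1/3): the dealer opened cup 2, so this case is ruled out; weight (1/3)·0 = 0.
If it is under cup 3 (prior 1/3): cup 1 is available but not opened, probability 4/7; weight (1/3)·(4/7) = 4/21.
The weights sum to 11/21.
So P(the pea under cup 1 | the dealer opened cup 2) = (1/3) / (11/21) = 7/11.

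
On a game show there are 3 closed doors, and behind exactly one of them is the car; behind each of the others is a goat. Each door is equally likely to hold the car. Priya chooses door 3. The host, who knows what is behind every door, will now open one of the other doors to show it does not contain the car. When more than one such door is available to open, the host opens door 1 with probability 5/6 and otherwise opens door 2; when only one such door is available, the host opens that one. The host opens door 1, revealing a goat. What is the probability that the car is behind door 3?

5/11

Condition on the true location of the car.
If it is behind door 1 (prior 1/3): the host opened door 1, so this case is ruled out; weight (1/3)·0 = 0.
If it is behind door 2 (prior 1/3): only door 1 is available, probability 1; weight (1/3)·1 = 1/3.
If it is behind door 3 (prior 1/3): door 1 is available, opened with probability 5/6; weight (1/3)·(5/6) = 5/18.
The weights sum to 11/18.
So P(the car behind door 3 | the host opened door 1) = (5/18) / (11/18) = 5/11.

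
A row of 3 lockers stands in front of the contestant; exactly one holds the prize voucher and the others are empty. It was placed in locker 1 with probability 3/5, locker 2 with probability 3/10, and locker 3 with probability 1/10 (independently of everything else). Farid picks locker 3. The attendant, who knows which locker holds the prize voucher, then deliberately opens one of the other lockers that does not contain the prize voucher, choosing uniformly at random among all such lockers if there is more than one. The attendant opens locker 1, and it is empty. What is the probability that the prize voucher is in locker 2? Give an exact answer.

Apply Bayes' rule, conditioning on where the prize voucher actually is.
If it is in locker 1 (prior 3/5): the attendant opened locker 1, so this case is ruled out; weight (3/5)·0 = 0.
If it is in locker 2 (prior 3/10): the attendant has no choice, probability 1; weight (3/10)·1 = 3/10.
If it is in locker 3 (prior 1/10): the attendant has 2 equally likely choices, so probability 1/2; weight (1/10)·(1/2) = 1/20.
The weights sum to 7/20.
So P(the prize voucher in locker 2 | the attendant opened locker 1) = (3/10) / (7/20) = 6/7.

6/7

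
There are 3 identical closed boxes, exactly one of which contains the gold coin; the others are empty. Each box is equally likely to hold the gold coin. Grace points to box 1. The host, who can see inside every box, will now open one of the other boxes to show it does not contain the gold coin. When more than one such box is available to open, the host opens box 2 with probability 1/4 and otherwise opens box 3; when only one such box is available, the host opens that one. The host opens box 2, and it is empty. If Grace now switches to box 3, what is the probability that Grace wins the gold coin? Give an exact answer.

4/5

Condition on the true location of the gold coin.
If it is in box 1 (prior 1/3): box 2 is available, opened with probability 1/4; weight (1/3)·(1/4) = 1/12.
If it is in box 2 (prior 1/3): the host opened box 2, so this case is ruled out; weight (1/3)·0 = 0.
If it is in box 3 (prior 1/3): only box 2 is available, probability 1; weight (1/3)·1 = 1/3.
The weights sum to 5/12.
So P(the gold coin in box 3 | the host opened box 2) = (1/3) / (5/12) = 4/5.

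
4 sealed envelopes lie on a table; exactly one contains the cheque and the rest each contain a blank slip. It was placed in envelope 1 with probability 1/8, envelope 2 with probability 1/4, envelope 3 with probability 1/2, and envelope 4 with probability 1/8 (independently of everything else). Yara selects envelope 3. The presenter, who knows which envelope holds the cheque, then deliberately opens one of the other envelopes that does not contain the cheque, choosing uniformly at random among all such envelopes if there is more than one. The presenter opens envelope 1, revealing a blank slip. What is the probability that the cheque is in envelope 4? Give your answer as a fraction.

3/17

Consider each possible location of the cheque in turn.
If it is in envelope 1 (prior 1/8): the presenter opened envelope 1, so this case is ruled out; weight (1/8)·0 = 0.
If it is in envelope 2 (prior 1/4): the presenter has 2 equally likely choices, so probability 1/2; weight (1/4)·(1/2) = 1/8.
If it is in envelope 3 (prior 1/2): the presenter has 3 equally likely choices, so probability 1/3; weight (1/2)·(1/3) = 1/6.
If it is in envelope 4 (prior 1/8): the presenter has 2 equally likely choices, so probability 1/2; weight (1/8)·(1/2) = 1/16.
The weights sum to 17/48.
So P(the cheque in envelope 4 | the presenter opened envelope 1) = (1/16) / (17/48) = 3/17.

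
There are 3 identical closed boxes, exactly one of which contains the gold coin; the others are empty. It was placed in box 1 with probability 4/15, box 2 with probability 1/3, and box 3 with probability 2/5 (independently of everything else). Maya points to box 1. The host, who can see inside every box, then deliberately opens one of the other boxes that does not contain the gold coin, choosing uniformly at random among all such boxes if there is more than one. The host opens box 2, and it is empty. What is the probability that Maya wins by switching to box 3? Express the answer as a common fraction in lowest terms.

Apply Bayes' rule, conditioning on where the gold coin actually is.
If it is in box 1 (prior 4/15): the host has 2 equally likely choices, so probability 1/2; weight (4/15)·(1/2) = 2/15.
If it is in box 2 (prior 1/3): the host opened box 2, so this case is ruled out; weight (1/3)·0 = 0.
If it is in box 3 (prior 2/5): the host has no choice, probability 1; weight (2/5)·1 = 2/5.
The weights sum to 8/15.
So P(the gold coin in box 3 | the host opened box 2) = (2/5) / (8/15) = 3/4.

3/4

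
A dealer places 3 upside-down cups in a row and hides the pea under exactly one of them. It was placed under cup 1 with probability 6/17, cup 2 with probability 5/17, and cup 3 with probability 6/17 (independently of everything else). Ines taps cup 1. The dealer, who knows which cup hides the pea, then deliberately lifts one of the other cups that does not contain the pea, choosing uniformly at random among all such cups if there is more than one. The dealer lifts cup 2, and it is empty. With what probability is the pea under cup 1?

1/3

Condition on the true location of the pea.
If it is under cup 1 (prior 6/17): the dealer has 2 equally likely choices, so probability 1/2; weight (6/17)·(1/2) = 3/17.
If it is under cup 2 (prior 5/17): the dealer opened cup 2, so this case is ruled out; weight (5/17)·0 = 0.
If it is under cup 3 (prior 6/17): the dealer has no choice, probability 1; weight (6/17)·1 = 6/17.
The weights sum to 9/17.
So P(the pea under cup 1 | the dealer opened cup 2) = (3/17) / (9/17) = 1/3.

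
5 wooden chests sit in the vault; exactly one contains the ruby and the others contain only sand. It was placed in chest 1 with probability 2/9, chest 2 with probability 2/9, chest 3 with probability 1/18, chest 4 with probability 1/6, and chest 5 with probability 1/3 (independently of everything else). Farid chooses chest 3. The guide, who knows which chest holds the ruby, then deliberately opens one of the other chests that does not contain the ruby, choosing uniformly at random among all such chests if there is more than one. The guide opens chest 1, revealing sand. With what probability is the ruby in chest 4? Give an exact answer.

12/55

Apply Bayes' rule, conditioning on where the ruby actually is.
If it is in chest 1 (prior 2/9): the guide opened chest 1, so this case is ruled out; weight (2/9)·0 = 0.
If it is in chest 2 (prior 2/9): the guide has 3 equally likely choices, so probability 1/3; weight (2/9)·(1/3) = 2/27.
If it is in chest 3 (prior 1/18): the guide has 4 equally likely choices, so probability 1/4; weight (1/18)·(1/4) = 1/72.
If it is in chest 4 (prior 1/6): the guide has 3 equally likely choices, so probability 1/3; weight (1/6)·(1/3) = 1/18.
If it is in chest 5 (prior 1/3): the guide has 3 equally likely choices, so probability 1/3; weight (1/3)·(1/3) = 1/9.
The weights sum to 55/216.
So P(the ruby in chest 4 | the guide opened chest 1) = (1/18) / (55/216) = 12/55.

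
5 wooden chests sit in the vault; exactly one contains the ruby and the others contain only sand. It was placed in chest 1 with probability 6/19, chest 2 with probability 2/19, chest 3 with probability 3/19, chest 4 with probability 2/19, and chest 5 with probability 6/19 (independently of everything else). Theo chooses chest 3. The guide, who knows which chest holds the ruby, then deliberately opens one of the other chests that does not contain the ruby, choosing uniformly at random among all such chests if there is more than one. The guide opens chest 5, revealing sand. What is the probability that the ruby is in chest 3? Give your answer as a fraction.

9/49

Condition on the true location of the ruby.
If it is in chest 1 (prior 6/19): the guide has 3 equally likely choices, so probability 1/3; weight (6/19)·(1/3) = 2/19.
If it is in either of chests 2 and 4 (prior 2/19 each): the guide has 3 equally likely choices, so probability 1/3; weight (2/19)·(1/3) = 2/57 each.
If it is in chest 3 (prior 3/19): the guide has 4 equally likely choices, so probability 1/4; weight (3/19)·(1/4) = 3/76.
If it is in chest 5 (prior 6/19): the guide opened chest 5, so this case is ruled out; weight (6/19)·0 = 0.
The weights sum to 49/228.
So P(the ruby in chest 3 | the guide opened chest 5) = (3/76) / (49/228) = 9/49.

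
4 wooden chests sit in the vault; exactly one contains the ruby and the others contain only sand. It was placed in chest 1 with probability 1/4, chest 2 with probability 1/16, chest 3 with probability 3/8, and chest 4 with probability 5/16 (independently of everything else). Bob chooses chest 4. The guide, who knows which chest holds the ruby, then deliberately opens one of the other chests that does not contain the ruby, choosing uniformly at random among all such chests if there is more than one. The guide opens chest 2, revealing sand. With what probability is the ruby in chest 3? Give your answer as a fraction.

9/20

Condition on the true location of the ruby.
If it is in chest 1 (prior 1/4): the guide has 2 equally likely choices, so probability 1/2; weight (1/4)·(1/2) = 1/8.
If it is in chest 2 (prior 1/16): the guide opened chest 2, so this case is ruled out; weight (1/16)·0 = 0.
If it is in chest 3 (prior 3/8): the guide has 2 equally likely choices, so probability 1/2; weight (3/8)·(1/2) = 3/16.
If it is in chest 4 (prior 5/16): the guide has 3 equally likely choices, so probability 1/3; weight (5/16)·(1/3) = 5/48.
The weights sum to 5/12.
So P(the ruby in chest 3 | the guide opened chest 2) = (3/16) / (5/12) = 9/20.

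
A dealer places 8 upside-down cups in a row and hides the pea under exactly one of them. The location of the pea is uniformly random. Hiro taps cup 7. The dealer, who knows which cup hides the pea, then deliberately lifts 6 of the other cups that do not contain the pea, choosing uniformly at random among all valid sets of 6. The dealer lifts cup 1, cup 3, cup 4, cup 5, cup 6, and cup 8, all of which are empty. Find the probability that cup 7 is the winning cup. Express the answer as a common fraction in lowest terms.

1/8

Condition on the true location of the pea.
If it is under any of cups 1, 3, 4, 5, 6, and 8 (prior 1/8 each): that cup was opened and seen not to hold the prize — ruled out; weight (1/8)·0 = 0 each.
If it is under cup 2 (prior 1/8): the dealer has no choice, probability 1; weight (1/8)·1 = 1/8.
If it is under cup 7 (prior 1/8): the dealer has 7 equally likely choices, so probability 1/7; weight (1/8)·(1/7) = 1/56.
The weights sum to 1/7.
So P(the pea under cup 7 | the dealer opened cup 1, cup 3, cup 4, cup 5, cup 6, and cup 8) = (1/56) / (1/7) = 1/8.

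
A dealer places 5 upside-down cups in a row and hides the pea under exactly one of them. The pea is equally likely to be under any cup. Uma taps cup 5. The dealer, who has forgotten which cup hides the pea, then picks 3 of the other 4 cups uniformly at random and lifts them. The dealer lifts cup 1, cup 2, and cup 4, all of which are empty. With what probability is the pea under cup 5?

1/2

Condition on the true location of the pea.
If it is under any of cups 1, 2, and 4 (prior 1/5 each): that cup was opened and seen not to hold the prize — ruled out; weight (1/5)·0 = 0 each.
If it is under either of cups 3 and 5 (prior 1/5 each): the dealer picks exactly this set with probability 1/4 regardless, and none is the prize; weight (1/5)·(1/4) = 1/20 each.
The weights sum to 1/10.
So P(the pea under cup 5 | the dealer opened cup 1, cup 2, and cup 4) = (1/20) / (1/10) = 1/2.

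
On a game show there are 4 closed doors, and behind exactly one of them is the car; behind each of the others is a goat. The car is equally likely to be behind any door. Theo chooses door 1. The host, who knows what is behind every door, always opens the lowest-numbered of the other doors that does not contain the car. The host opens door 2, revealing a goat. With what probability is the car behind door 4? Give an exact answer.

Apply Bayes' rule, conditioning on where the car actually is.
If it is behind any of doors 1, 3, and 4 (prior 1/4 each): door 2 is the lowest-numbered option available, probability 1; weight (1/4)·1 = 1/4 each.
If it is behind door 2 (prior 1/4): the host opened door 2, so this case is ruled out; weight (1/4)·0 = 0.
The weights sum to 3/4.
So P(the car behind door 4 | the host opened door 2) = (1/4) / (3/4) = 1/3.

1/3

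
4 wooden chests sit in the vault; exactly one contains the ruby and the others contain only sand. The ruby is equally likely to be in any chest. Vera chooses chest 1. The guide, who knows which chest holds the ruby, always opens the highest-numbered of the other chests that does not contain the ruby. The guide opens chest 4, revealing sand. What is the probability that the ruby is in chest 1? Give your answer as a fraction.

Condition on the true location of the ruby.
If it is in any of chests 1, 2, and 3 (prior 1/4 each): chest 4 is the highest-numbered option available, probability 1; weight (1/4)·1 = 1/4 each.
If it is in chest 4 (prior 1/4): the guide opened chest 4, so this case is ruled out; weight (1/4)·0 = 0.
The weights sum to 3/4.
So P(the ruby in chest 1 | the guide opened chest 4) = (1/4) / (3/4) = 1/3.

1/3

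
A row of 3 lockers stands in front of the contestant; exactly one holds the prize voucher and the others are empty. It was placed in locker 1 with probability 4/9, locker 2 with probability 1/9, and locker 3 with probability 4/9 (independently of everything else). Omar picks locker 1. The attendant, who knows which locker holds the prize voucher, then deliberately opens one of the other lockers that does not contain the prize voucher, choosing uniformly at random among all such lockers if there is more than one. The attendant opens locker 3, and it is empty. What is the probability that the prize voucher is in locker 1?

2/3

Apply Bayes' rule, conditioning on where the prize voucher actually is.
If it is in locker 1 (prior 4/9): the attendant has 2 equally likely choices, so probability 1/2; weight (4/9)·(1/2) = 2/9.
If it is in locker 2 (prior 1/9): the attendant has no choice, probability 1; weight (1/9)·1 = 1/9.
If it is in locker 3 (prior 4/9): the attendant opened locker 3, so this case is ruled out; weight (4/9)·0 = 0.
The weights sum to 1/3.
So P(the prize voucher in locker 1 | the attendant opened locker 3) = (2/9) / (1/3) = 2/3.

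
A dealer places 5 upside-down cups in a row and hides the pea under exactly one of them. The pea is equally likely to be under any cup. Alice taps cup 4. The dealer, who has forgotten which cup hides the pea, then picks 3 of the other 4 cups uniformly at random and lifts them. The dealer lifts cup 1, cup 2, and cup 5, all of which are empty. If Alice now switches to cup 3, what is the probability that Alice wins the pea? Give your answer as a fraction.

1/2

Consider each possible location of the pea in turn.
If it is under any of cups 1, 2, and 5 (prior 1/5 each): that cup was opened and seen not to hold the prize — ruled out; weight (1/5)·0 = 0 each.
If it is under either of cups 3 and 4 (prior 1/5 each): the dealer picks exactly this set with probability 1/4 regardless, and none is the prize; weight (1/5)·(1/4) = 1/20 each.
The weights sum to 1/10.
So P(the pea under cup 3 | the dealer opened cup 1, cup 2, and cup 5) = (1/20) / (1/10) = 1/2.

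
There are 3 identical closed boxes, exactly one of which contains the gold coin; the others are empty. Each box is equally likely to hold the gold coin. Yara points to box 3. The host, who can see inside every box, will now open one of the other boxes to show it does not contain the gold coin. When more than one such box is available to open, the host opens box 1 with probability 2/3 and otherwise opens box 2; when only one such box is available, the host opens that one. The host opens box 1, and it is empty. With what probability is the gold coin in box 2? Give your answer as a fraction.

Consider each possible location of the gold coin in turn.
If it is in box 1 (prior 1/3): the host opened box 1, so this case is ruled out; weight (1/3)·0 = 0.
If it is in box 2 (prior 1/3): only box 1 is available, probability 1; weight (1/3)·1 = 1/3.
If it is in box 3 (prior 1/3): box 1 is available, opened with probability 2/3; weight (1/3)·(2/3) = 2/9.
The weights sum to 5/9.
So P(the gold coin in box 2 | the host opened box 1) = (1/3) / (5/9) = 3/5.

3/5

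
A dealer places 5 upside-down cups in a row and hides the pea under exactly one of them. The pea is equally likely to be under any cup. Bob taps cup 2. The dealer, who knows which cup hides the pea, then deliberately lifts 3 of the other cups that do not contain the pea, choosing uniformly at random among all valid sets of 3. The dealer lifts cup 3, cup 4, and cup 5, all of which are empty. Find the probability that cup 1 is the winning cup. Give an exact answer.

Condition on the true location of the pea.
If it is under cup 1 (prior 1/5): the dealer has no choice, probability 1; weight (1/5)·1 = 1/5.
If it is under cup 2 (prior 1/5): the dealer has 4 equally likely choices, so probability 1/4; weight (1/5)·(1/4) = 1/20.
If it is under any of cups 3, 4, and 5 (prior 1/5 each): that cup was opened and seen not to hold the prize — ruled out; weight (1/5)·0 = 0 each.
The weights sum to 1/4.
So P(the pea under cup 1 | the dealer opened cup 3, cup 4, and cup 5) = (1/5) / (1/4) = 4/5.

4/5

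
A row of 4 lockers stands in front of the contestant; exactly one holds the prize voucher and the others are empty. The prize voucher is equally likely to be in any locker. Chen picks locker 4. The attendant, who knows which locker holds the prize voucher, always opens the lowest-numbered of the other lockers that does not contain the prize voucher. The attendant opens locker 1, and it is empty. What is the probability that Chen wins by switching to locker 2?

Condition on the true location of the prize voucher.
If it is in locker 1 (prior 1/4): the attendant opened locker 1, so this case is ruled out; weight (1/4)·0 = 0.
If it is in any of lockers 2, 3, and 4 (prior 1/4 each): locker 1 is the lowest-numbered option available, probability 1; weight (1/4)·1 = 1/4 each.
The weights sum to 3/4.
So P(the prize voucher in locker 2 | the attendant opened locker 1) = (1/4) / (3/4) = 1/3.

1/3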